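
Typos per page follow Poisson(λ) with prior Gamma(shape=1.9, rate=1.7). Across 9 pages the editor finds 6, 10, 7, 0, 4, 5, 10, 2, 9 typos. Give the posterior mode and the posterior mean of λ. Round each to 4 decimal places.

MAP: 5.0374. Posterior mean: 5.1308.

Σ counts = 53. Posterior: Gamma(shape = 1.9+53 = 54.9, rate = 1.7+9 = 10.7).
Mode = (α−1)/β = 53.9/10.7 = 5.0374.
Mean = α/β = 54.9/10.7 = 5.1308.
Mean > mode: the posterior has a right tail.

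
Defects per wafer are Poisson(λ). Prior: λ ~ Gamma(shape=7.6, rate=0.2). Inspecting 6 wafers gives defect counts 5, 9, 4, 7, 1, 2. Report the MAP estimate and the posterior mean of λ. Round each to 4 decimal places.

Σ counts = 28. Posterior: Gamma(shape = 7.6+28 = 35.6, rate = 0.2+6 = 6.2).
Mode = (α−1)/β = 34.6/6.2 = 5.5806.
Mean = α/β = 35.6/6.2 = 5.7419.
The mean is pulled above the mode by the posterior's right skew.

MAP = 5.5806; posterior mean = 5.7419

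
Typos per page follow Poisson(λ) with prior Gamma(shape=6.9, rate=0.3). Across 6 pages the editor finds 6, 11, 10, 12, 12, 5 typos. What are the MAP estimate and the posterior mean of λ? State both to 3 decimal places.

Σ counts = 56. Posterior: Gamma(shape = 6.9+56 = 62.9, rate = 0.3+6 = 6.3).
Mode = (α−1)/β = 61.9/6.3 = 9.825.
Mean = α/β = 62.9/6.3 = 9.984.

MAP = 9.825, posterior mean = 9.984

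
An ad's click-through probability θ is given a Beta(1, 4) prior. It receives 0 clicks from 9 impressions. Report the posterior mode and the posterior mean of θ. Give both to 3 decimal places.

Posterior: Beta(1+0, 4+9) = Beta(1, 13).
Since α = 1 ≤ 1 and β > 1, the Beta density is monotone decreasing on [0,1]; the mode is at 0.
Mean = 1/(1+13) = 0.071.

MAP = 0.000, posterior mean = 0.071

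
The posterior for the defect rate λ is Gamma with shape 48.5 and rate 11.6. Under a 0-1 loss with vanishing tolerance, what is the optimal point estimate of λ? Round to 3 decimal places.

4.095

Mode = (α−1)/β = 47.5/11.6 = 4.095.
Mean = α/β = 48.5/11.6 = 4.181.
This is the posterior mode — the MAP estimate.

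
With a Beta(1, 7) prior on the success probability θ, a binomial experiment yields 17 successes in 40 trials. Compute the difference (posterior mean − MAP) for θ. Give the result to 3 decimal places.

Posterior: Beta(1+17, 7+23) = Beta(18, 30).
Mode = (18−1)/(18+30−2) = 17/46 = 0.370.
Mean = 18/(18+30) = 18/48 = 0.375.
Difference = 0.375 − 0.370 = 0.005.
Right-skewed posterior ⇒ mode < mean.

0.005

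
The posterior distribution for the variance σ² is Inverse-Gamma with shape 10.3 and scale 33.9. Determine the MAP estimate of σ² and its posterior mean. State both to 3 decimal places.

MAP = 3.000; posterior mean = 3.645

Mode = β/(α+1) = 33.9/11.3 = 3.000.
Mean = β/(α−1) = 33.9/9.3 = 3.645.
Mean > mode: the posterior has a right tail.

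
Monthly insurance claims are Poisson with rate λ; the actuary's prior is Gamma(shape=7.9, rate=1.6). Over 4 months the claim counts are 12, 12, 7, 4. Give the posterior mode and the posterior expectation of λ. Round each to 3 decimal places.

MAP: 7.482. Posterior mean: 7.661.

Σ counts = 35. Posterior: Gamma(shape = 7.9+35 = 42.9, rate = 1.6+4 = 5.6).
Mode = (α−1)/β = 41.9/5.6 = 7.482.
Mean = α/β = 42.9/5.6 = 7.661.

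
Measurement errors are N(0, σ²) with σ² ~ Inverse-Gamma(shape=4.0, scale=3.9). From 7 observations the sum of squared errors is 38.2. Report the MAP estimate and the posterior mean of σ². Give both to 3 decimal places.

MAP = 2.706; posterior mean = 3.538

Posterior: Inverse-Gamma(shape = 4.0+7/2 = 7.5, scale = 3.9+38.2/2 = 23.0).
Mode = β/(α+1) = 23.0/8.5 = 2.706.
Mean = β/(α−1) = 23.0/6.5 = 3.538.
Mean > mode: the posterior has a right tail.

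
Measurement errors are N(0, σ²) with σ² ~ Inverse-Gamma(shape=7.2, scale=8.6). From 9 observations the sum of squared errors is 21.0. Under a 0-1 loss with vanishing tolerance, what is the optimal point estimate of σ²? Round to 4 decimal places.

Posterior: Inverse-Gamma(shape = 7.2+9/2 = 11.7, scale = 8.6+21.0/2 = 19.1).
Mode = β/(α+1) = 19.1/12.7 = 1.5039.
Mean = β/(α−1) = 19.1/10.7 = 1.7850.
This is the posterior mode — the MAP estimate.

1.5039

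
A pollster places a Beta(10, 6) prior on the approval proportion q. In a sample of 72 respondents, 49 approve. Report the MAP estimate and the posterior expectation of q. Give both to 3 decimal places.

MAP estimate = 0.674, posterior expectation = 0.670

Posterior: Beta(10+49, 6+23) = Beta(59, 29).
Mode = (59−1)/(59+29−2) = 58/86 = 0.674.
Mean = 59/(59+29) = 59/88 = 0.670.
Left-skewed posterior ⇒ mean < mode.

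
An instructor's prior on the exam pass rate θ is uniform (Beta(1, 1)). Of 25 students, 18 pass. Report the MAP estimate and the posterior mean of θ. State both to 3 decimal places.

Posterior: Beta(1+18, 1+7) = Beta(19, 8).
Mode = (19−1)/(19+8−2) = 18/25 = 0.720.
With a flat prior the MAP equals the MLE, 18/25.
Mean = 19/(19+8) = 19/27 = 0.704.
The posterior is left-skewed, so the mode exceeds the mean.

MAP = 0.720, posterior mean = 0.704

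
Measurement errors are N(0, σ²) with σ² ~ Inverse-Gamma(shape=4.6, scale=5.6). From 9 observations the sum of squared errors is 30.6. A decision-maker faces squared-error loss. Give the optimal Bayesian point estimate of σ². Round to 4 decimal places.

2.5802

Posterior: Inverse-Gamma(shape = 4.6+9/2 = 9.1, scale = 5.6+30.6/2 = 20.9).
Mode = β/(α+1) = 20.9/10.1 = 2.0693.
Mean = β/(α−1) = 20.9/8.1 = 2.5802.
Squared-error loss ⇒ the optimal estimator is the posterior mean.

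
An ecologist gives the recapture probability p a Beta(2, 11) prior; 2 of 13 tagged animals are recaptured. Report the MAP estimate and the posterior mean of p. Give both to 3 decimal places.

p_MAP = 0.125, E[p|data] = 0.154

Posterior: Beta(2+2, 11+11) = Beta(4, 22).
Mode = (4−1)/(4+22−2) = 3/24 = 0.125.
Mean = 4/(4+22) = 4/26 = 0.154.
The posterior is right-skewed, so the mean exceeds the mode.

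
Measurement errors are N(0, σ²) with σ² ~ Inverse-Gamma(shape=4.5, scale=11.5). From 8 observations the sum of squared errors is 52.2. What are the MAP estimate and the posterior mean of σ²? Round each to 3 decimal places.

MAP = 3.958, posterior mean = 5.013

Posterior: Inverse-Gamma(shape = 4.5+8/2 = 8.5, scale = 11.5+52.2/2 = 37.6).
Mode = β/(α+1) = 37.6/9.5 = 3.958.
Mean = β/(α−1) = 37.6/7.5 = 5.013.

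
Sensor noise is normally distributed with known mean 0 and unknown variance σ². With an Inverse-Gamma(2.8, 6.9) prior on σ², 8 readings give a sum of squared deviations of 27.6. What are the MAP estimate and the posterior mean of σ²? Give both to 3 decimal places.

Posterior: Inverse-Gamma(shape = 2.8+8/2 = 6.8, scale = 6.9+27.6/2 = 20.7).
Mode = β/(α+1) = 20.7/7.8 = 2.654.
Mean = β/(α−1) = 20.7/5.8 = 3.569.
Right-skewed posterior ⇒ mode < mean.

σ²_MAP = 2.654, E[σ²|data] = 3.569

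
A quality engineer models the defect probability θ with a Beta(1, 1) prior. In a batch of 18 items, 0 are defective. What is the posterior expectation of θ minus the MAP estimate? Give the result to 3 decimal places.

0.050

Posterior: Beta(1+0, 1+18) = Beta(1, 19).
Since α = 1 ≤ 1 and β > 1, the Beta density is monotone decreasing on [0,1]; the mode is at 0.
Mean = 1/(1+19) = 0.050.
Difference = 0.050 − 0.000 = 0.050.
The mean is pulled above the mode by the posterior's right skew.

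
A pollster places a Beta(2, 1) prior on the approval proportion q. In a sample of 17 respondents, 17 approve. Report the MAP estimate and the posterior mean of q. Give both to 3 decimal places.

Posterior: Beta(2+17, 1+0) = Beta(19, 1).
Since β = 1 ≤ 1 and α > 1, the Beta density is monotone increasing on [0,1]; the mode is at 1.
Mean = 19/(19+1) = 0.950.
The posterior is left-skewed, so the mode exceeds the mean.

q_MAP = 1.000, E[q|data] = 0.950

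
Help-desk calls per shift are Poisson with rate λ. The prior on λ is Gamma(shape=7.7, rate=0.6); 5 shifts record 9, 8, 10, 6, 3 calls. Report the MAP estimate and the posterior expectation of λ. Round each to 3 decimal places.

MAP = 7.625, posterior mean = 7.804

Σ counts = 36. Posterior: Gamma(shape = 7.7+36 = 43.7, rate = 0.6+5 = 5.6).
Mode = (α−1)/β = 42.7/5.6 = 7.625.
Mean = α/β = 43.7/5.6 = 7.804.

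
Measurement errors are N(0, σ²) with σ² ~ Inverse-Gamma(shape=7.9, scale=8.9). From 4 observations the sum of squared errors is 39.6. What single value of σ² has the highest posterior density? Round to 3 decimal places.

Posterior: Inverse-Gamma(shape = 7.9+4/2 = 9.9, scale = 8.9+39.6/2 = 28.7).
Mode = β/(α+1) = 28.7/10.9 = 2.633.
Mean = β/(α−1) = 28.7/8.9 = 3.225.
This is the posterior mode — the MAP estimate.

2.633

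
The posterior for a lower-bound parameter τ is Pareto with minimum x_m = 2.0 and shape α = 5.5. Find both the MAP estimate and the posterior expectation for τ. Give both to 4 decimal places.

MAP = 2.0000; posterior mean = 2.4444

The Pareto density is strictly decreasing on [x_m, ∞), so the mode is x_m = 2.0000.
Mean = α·x_m/(α−1) = 5.5·2.0/4.5 = 2.4444.
The mean is pulled above the mode by the posterior's right skew.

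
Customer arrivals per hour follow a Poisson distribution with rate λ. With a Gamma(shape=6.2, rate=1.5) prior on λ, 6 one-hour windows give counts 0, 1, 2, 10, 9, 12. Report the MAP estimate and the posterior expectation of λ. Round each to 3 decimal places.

MAP: 5.227. Posterior mean: 5.360.

Σ counts = 34. Posterior: Gamma(shape = 6.2+34 = 40.2, rate = 1.5+6 = 7.5).
Mode = (α−1)/β = 39.2/7.5 = 5.227.
Mean = α/β = 40.2/7.5 = 5.360.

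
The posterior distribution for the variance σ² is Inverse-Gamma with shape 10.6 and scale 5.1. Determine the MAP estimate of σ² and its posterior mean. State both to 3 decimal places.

MAP = 0.440, posterior mean = 0.531

Mode = β/(α+1) = 5.1/11.6 = 0.440.
Mean = β/(α−1) = 5.1/9.6 = 0.531.
The posterior is right-skewed, so the mean exceeds the mode.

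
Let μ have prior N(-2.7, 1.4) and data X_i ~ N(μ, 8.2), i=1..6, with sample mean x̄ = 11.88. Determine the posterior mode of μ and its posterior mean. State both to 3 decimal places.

Posterior for μ is Normal. Precision-weighted mean: (1/1.4·-2.7 + 6/8.2·11.88) / (1/1.4 + 6/8.2) = 4.678.
A Normal posterior is symmetric, so mode = mean.

MAP = 4.678; posterior mean = 4.678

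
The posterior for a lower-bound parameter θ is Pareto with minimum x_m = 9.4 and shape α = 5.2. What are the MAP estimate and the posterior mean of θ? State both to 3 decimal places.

The Pareto density is strictly decreasing on [x_m, ∞), so the mode is x_m = 9.400.
Mean = α·x_m/(α−1) = 5.2·9.4/4.2 = 11.638.
The posterior is right-skewed, so the mean exceeds the mode.

θ_MAP = 9.400, E[θ|data] = 11.638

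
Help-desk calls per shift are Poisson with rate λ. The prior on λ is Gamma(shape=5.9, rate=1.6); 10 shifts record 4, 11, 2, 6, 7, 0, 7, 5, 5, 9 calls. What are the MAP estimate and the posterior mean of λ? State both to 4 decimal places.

λ_MAP = 5.2500, E[λ|data] = 5.3362

Σ counts = 56. Posterior: Gamma(shape = 5.9+56 = 61.9, rate = 1.6+10 = 11.6).
Mode = (α−1)/β = 60.9/11.6 = 5.2500.
Mean = α/β = 61.9/11.6 = 5.3362.
The mean is pulled above the mode by the posterior's right skew.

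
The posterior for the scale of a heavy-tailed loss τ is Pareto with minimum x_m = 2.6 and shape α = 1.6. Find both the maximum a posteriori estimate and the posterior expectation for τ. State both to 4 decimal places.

The Pareto density is strictly decreasing on [x_m, ∞), so the mode is x_m = 2.6000.
Mean = α·x_m/(α−1) = 1.6·2.6/0.6 = 6.9333.

maximum a posteriori estimate = 2.6000, posterior expectation = 6.9333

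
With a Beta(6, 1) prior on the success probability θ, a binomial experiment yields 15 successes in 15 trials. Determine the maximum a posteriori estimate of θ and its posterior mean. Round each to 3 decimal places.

Posterior: Beta(6+15, 1+0) = Beta(21, 1).
Since β = 1 ≤ 1 and α > 1, the Beta density is monotone increasing on [0,1]; the mode is at 1.
Mean = 21/(21+1) = 0.955.
Left-skewed posterior ⇒ mean < mode.

maximum a posteriori estimate = 1.000, posterior mean = 0.955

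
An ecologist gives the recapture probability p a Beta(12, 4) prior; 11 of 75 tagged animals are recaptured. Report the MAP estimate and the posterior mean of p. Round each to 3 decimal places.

MAP = 0.247; posterior mean = 0.253

Posterior: Beta(12+11, 4+64) = Beta(23, 68).
Mode = (23−1)/(23+68−2) = 22/89 = 0.247.
Mean = 23/(23+68) = 23/91 = 0.253.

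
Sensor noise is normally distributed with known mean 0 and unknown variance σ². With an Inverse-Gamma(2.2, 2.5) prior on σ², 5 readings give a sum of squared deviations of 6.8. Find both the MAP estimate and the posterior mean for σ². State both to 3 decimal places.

MAP = 1.035; posterior mean = 1.595

Posterior: Inverse-Gamma(shape = 2.2+5/2 = 4.7, scale = 2.5+6.8/2 = 5.9).
Mode = β/(α+1) = 5.9/5.7 = 1.035.
Mean = β/(α−1) = 5.9/3.7 = 1.595.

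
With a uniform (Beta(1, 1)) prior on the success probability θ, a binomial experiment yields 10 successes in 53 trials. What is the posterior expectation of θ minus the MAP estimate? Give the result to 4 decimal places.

0.0113

Posterior: Beta(1+10, 1+43) = Beta(11, 44).
Mode = (11−1)/(11+44−2) = 10/53 = 0.1887.
With a flat prior the MAP equals the MLE, 10/53.
Mean = 11/(11+44) = 11/55 = 0.2000.
Difference = 0.2000 − 0.1887 = 0.0113.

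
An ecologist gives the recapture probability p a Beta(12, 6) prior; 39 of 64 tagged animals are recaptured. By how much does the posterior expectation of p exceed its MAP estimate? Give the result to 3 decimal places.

-0.003

Posterior: Beta(12+39, 6+25) = Beta(51, 31).
Mode = (51−1)/(51+31−2) = 50/80 = 0.625.
Mean = 51/(51+31) = 51/82 = 0.622.
Difference = 0.622 − 0.625 = -0.003.
Mode > mean: the posterior has a left tail.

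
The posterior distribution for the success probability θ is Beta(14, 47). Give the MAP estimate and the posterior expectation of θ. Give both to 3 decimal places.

MAP: 0.220. Posterior mean: 0.230.

Mode = (14−1)/(14+47−2) = 13/59 = 0.220.
Mean = 14/(14+47) = 14/61 = 0.230.
The mean is pulled above the mode by the posterior's right skew.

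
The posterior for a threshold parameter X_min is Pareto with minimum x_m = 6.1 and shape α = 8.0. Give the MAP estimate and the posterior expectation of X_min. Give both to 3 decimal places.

MAP estimate = 6.100, posterior expectation = 6.971

The Pareto density is strictly decreasing on [x_m, ∞), so the mode is x_m = 6.100.
Mean = α·x_m/(α−1) = 8.0·6.1/7.0 = 6.971.
Right-skewed posterior ⇒ mode < mean.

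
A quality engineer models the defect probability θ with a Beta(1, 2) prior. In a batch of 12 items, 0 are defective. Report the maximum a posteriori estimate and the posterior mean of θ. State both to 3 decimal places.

MAP: 0.000. Posterior mean: 0.067.

Posterior: Beta(1+0, 2+12) = Beta(1, 14).
Since α = 1 ≤ 1 and β > 1, the Beta density is monotone decreasing on [0,1]; the mode is at 0.
Mean = 1/(1+14) = 0.067.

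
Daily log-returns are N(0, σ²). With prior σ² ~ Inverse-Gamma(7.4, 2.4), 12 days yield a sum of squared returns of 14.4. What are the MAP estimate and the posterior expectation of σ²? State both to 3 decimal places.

MAP: 0.667. Posterior mean: 0.774.

Posterior: Inverse-Gamma(shape = 7.4+12/2 = 13.4, scale = 2.4+14.4/2 = 9.6).
Mode = β/(α+1) = 9.6/14.4 = 0.667.
Mean = β/(α−1) = 9.6/12.4 = 0.774.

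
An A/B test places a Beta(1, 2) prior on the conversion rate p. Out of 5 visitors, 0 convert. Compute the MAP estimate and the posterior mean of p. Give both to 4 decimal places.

MAP: 0.0000. Posterior mean: 0.1250.

Posterior: Beta(1+0, 2+5) = Beta(1, 7).
Since α = 1 ≤ 1 and β > 1, the Beta density is monotone decreasing on [0,1]; the mode is at 0.
Mean = 1/(1+7) = 0.1250.
Mean > mode: the posterior has a right tail.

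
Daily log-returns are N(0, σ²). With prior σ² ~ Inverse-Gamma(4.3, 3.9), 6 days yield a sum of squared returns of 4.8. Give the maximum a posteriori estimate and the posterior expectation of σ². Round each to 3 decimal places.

σ²_MAP = 0.759, E[σ²|data] = 1.000

Posterior: Inverse-Gamma(shape = 4.3+6/2 = 7.3, scale = 3.9+4.8/2 = 6.3).
Mode = β/(α+1) = 6.3/8.3 = 0.759.
Mean = β/(α−1) = 6.3/6.3 = 1.000.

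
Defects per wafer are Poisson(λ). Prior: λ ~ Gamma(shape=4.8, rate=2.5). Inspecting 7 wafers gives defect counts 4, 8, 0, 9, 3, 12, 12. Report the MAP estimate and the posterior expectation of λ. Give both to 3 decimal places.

MAP: 5.453. Posterior mean: 5.558.

Σ counts = 48. Posterior: Gamma(shape = 4.8+48 = 52.8, rate = 2.5+7 = 9.5).
Mode = (α−1)/β = 51.8/9.5 = 5.453.
Mean = α/β = 52.8/9.5 = 5.558.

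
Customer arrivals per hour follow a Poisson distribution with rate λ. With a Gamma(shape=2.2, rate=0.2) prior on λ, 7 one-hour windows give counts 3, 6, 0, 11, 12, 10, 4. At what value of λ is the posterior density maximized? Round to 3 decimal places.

Σ counts = 46. Posterior: Gamma(shape = 2.2+46 = 48.2, rate = 0.2+7 = 7.2).
Mode = (α−1)/β = 47.2/7.2 = 6.556.
Mean = α/β = 48.2/7.2 = 6.694.
This is the posterior mode — the MAP estimate.

6.556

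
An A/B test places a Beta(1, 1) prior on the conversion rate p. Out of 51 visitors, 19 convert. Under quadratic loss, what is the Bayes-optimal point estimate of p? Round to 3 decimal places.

0.377

Posterior: Beta(1+19, 1+32) = Beta(20, 33).
Mode = (20−1)/(20+33−2) = 19/51 = 0.373.
With a flat prior the MAP equals the MLE, 19/51.
Mean = 20/(20+33) = 20/53 = 0.377.
Quadratic loss ⇒ the optimal estimator is the posterior mean.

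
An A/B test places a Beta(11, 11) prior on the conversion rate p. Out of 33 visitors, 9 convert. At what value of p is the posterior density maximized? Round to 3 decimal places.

Posterior: Beta(11+9, 11+24) = Beta(20, 35).
Mode = (20−1)/(20+35−2) = 19/53 = 0.358.
Mean = 20/(20+35) = 20/55 = 0.364.
This is the posterior mode — the MAP estimate.

0.358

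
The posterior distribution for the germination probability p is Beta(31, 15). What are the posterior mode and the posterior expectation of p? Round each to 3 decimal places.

Mode = (31−1)/(31+15−2) = 30/44 = 0.682.
Mean = 31/(31+15) = 31/46 = 0.674.
The posterior is left-skewed, so the mode exceeds the mean.

p_MAP = 0.682, E[p|data] = 0.674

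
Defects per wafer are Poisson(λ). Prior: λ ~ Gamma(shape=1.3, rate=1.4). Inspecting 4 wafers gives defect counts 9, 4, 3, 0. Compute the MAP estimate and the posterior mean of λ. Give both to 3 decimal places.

Σ counts = 16. Posterior: Gamma(shape = 1.3+16 = 17.3, rate = 1.4+4 = 5.4).
Mode = (α−1)/β = 16.3/5.4 = 3.019.
Mean = α/β = 17.3/5.4 = 3.204.
Mean > mode: the posterior has a right tail.

MAP estimate = 3.019, posterior mean = 3.204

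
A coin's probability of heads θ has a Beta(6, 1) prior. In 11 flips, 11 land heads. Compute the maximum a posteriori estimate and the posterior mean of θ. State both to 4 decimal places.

Posterior: Beta(6+11, 1+0) = Beta(17, 1).
Since β = 1 ≤ 1 and α > 1, the Beta density is monotone increasing on [0,1]; the mode is at 1.
Mean = 17/(17+1) = 0.9444.

maximum a posteriori estimate = 1.0000, posterior mean = 0.9444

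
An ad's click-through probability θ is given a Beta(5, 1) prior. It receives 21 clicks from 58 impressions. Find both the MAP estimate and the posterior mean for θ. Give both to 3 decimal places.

θ_MAP = 0.403, E[θ|data] = 0.406

Posterior: Beta(5+21, 1+37) = Beta(26, 38).
Mode = (26−1)/(26+38−2) = 25/62 = 0.403.
Mean = 26/(26+38) = 26/64 = 0.406.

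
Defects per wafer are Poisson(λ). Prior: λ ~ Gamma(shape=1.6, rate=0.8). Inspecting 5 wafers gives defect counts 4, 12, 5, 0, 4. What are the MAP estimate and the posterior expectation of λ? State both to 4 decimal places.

Σ counts = 25. Posterior: Gamma(shape = 1.6+25 = 26.6, rate = 0.8+5 = 5.8).
Mode = (α−1)/β = 25.6/5.8 = 4.4138.
Mean = α/β = 26.6/5.8 = 4.5862.

MAP = 4.4138, posterior mean = 4.5862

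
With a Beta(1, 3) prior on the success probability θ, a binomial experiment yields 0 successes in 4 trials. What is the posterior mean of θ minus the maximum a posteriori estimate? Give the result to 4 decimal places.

0.1250

Posterior: Beta(1+0, 3+4) = Beta(1, 7).
Since α = 1 ≤ 1 and β > 1, the Beta density is monotone decreasing on [0,1]; the mode is at 0.
Mean = 1/(1+7) = 0.1250.
Difference = 0.1250 − 0.0000 = 0.1250.
The posterior is right-skewed, so the mean exceeds the mode.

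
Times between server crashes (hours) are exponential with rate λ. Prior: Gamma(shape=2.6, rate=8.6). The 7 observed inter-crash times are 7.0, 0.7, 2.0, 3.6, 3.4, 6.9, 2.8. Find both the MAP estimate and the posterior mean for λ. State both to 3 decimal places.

Σ times = 26.4. Posterior: Gamma(shape = 2.6+7 = 9.6, rate = 8.6+26.4 = 35.0).
Mode = (α−1)/β = 8.6/35.0 = 0.246.
Mean = α/β = 9.6/35.0 = 0.274.
The mean is pulled above the mode by the posterior's right skew.

λ_MAP = 0.246, E[λ|data] = 0.274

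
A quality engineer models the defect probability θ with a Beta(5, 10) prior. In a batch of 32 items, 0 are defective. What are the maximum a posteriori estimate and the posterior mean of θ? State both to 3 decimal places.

Posterior: Beta(5+0, 10+32) = Beta(5, 42).
Mode = (5−1)/(5+42−2) = 4/45 = 0.089.
Mean = 5/(5+42) = 5/47 = 0.106.
Mean > mode: the posterior has a right tail.

MAP: 0.089. Posterior mean: 0.106.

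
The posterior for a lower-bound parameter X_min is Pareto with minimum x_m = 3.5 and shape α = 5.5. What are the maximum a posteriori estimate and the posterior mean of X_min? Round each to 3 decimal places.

The Pareto density is strictly decreasing on [x_m, ∞), so the mode is x_m = 3.500.
Mean = α·x_m/(α−1) = 5.5·3.5/4.5 = 4.278.
The posterior is right-skewed, so the mean exceeds the mode.

maximum a posteriori estimate = 3.500, posterior mean = 4.278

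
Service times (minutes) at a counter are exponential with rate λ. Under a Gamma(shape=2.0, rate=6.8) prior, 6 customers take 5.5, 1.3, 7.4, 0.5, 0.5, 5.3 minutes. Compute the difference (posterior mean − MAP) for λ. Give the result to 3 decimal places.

Σ times = 20.5. Posterior: Gamma(shape = 2.0+6 = 8.0, rate = 6.8+20.5 = 27.3).
Mode = (α−1)/β = 7.0/27.3 = 0.256.
Mean = α/β = 8.0/27.3 = 0.293.
Difference = 0.293 − 0.256 = 0.037.

0.037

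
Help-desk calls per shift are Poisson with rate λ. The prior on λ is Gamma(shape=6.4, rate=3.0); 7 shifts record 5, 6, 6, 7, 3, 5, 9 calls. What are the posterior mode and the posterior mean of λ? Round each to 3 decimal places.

Σ counts = 41. Posterior: Gamma(shape = 6.4+41 = 47.4, rate = 3.0+7 = 10.0).
Mode = (α−1)/β = 46.4/10.0 = 4.640.
Mean = α/β = 47.4/10.0 = 4.740.

MAP: 4.640. Posterior mean: 4.740.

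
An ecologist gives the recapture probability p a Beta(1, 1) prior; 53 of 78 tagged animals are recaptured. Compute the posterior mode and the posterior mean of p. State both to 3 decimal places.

Posterior: Beta(1+53, 1+25) = Beta(54, 26).
Mode = (54−1)/(54+26−2) = 53/78 = 0.679.
Mean = 54/(54+26) = 54/80 = 0.675.
Mode > mean: the posterior has a left tail.

MAP = 0.679; posterior mean = 0.675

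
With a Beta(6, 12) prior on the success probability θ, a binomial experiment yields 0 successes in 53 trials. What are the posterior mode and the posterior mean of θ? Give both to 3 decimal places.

Posterior: Beta(6+0, 12+53) = Beta(6, 65).
Mode = (6−1)/(6+65−2) = 5/69 = 0.072.
Mean = 6/(6+65) = 6/71 = 0.085.
The posterior is right-skewed, so the mean exceeds the mode.

MAP = 0.072, posterior mean = 0.085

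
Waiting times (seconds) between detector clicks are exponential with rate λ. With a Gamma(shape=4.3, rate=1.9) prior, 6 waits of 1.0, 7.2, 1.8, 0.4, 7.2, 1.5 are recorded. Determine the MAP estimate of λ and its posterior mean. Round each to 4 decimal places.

Σ times = 19.1. Posterior: Gamma(shape = 4.3+6 = 10.3, rate = 1.9+19.1 = 21.0).
Mode = (α−1)/β = 9.3/21.0 = 0.4429.
Mean = α/β = 10.3/21.0 = 0.4905.
Right-skewed posterior ⇒ mode < mean.

MAP estimate = 0.4429, posterior mean = 0.4905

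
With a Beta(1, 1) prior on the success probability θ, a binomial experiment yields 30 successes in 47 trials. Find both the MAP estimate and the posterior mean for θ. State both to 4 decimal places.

θ_MAP = 0.6383, E[θ|data] = 0.6327

Posterior: Beta(1+30, 1+17) = Beta(31, 18).
Mode = (31−1)/(31+18−2) = 30/47 = 0.6383.
With a flat prior the MAP equals the MLE, 30/47.
Mean = 31/(31+18) = 31/49 = 0.6327.
The posterior is left-skewed, so the mode exceeds the mean.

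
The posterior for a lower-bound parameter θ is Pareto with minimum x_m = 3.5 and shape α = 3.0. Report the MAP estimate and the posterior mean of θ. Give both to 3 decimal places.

MAP: 3.500. Posterior mean: 5.250.

The Pareto density is strictly decreasing on [x_m, ∞), so the mode is x_m = 3.500.
Mean = α·x_m/(α−1) = 3.0·3.5/2.0 = 5.250.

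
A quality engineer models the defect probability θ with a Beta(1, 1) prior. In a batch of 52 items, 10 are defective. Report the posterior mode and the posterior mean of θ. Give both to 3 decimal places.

Posterior: Beta(1+10, 1+42) = Beta(11, 43).
Mode = (11−1)/(11+43−2) = 10/52 = 0.192.
With a flat prior the MAP equals the MLE, 10/52.
Mean = 11/(11+43) = 11/54 = 0.204.
The mean is pulled above the mode by the posterior's right skew.

θ_MAP = 0.192, E[θ|data] = 0.204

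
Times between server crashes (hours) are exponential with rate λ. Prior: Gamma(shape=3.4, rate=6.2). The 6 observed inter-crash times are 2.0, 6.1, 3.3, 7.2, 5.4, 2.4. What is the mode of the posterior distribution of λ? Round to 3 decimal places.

0.258

Σ times = 26.4. Posterior: Gamma(shape = 3.4+6 = 9.4, rate = 6.2+26.4 = 32.6).
Mode = (α−1)/β = 8.4/32.6 = 0.258.
Mean = α/β = 9.4/32.6 = 0.288.
This is the posterior mode — the MAP estimate.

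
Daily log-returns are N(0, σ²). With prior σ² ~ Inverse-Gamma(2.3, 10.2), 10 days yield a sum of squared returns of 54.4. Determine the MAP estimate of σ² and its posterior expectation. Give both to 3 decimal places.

Posterior: Inverse-Gamma(shape = 2.3+10/2 = 7.3, scale = 10.2+54.4/2 = 37.4).
Mode = β/(α+1) = 37.4/8.3 = 4.506.
Mean = β/(α−1) = 37.4/6.3 = 5.937.

MAP = 4.506, posterior mean = 5.937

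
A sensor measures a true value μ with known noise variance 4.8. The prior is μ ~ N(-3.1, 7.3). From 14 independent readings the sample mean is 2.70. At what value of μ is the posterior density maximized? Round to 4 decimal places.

2.4398

Posterior for μ is Normal. Precision-weighted mean: (1/7.3·-3.1 + 14/4.8·2.70) / (1/7.3 + 14/4.8) = 2.4398.
A Normal posterior is symmetric, so mode = mean.
This is the posterior mode — the MAP estimate.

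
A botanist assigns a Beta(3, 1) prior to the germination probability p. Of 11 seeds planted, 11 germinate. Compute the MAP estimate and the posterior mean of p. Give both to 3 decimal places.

Posterior: Beta(3+11, 1+0) = Beta(14, 1).
Since β = 1 ≤ 1 and α > 1, the Beta density is monotone increasing on [0,1]; the mode is at 1.
Mean = 14/(14+1) = 0.933.
Left-skewed posterior ⇒ mean < mode.

MAP = 1.000, posterior mean = 0.933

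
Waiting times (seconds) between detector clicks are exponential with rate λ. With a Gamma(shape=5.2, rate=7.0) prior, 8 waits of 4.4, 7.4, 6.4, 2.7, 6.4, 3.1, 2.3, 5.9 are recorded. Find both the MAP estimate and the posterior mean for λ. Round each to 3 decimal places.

MAP: 0.268. Posterior mean: 0.289.

Σ times = 38.6. Posterior: Gamma(shape = 5.2+8 = 13.2, rate = 7.0+38.6 = 45.6).
Mode = (α−1)/β = 12.2/45.6 = 0.268.
Mean = α/β = 13.2/45.6 = 0.289.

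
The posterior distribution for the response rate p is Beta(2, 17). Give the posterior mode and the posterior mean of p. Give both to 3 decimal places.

MAP = 0.059; posterior mean = 0.105

Mode = (2−1)/(2+17−2) = 1/17 = 0.059.
Mean = 2/(2+17) = 2/19 = 0.105.
Mean > mode: the posterior has a right tail.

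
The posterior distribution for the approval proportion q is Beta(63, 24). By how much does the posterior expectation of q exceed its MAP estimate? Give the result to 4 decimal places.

Mode = (63−1)/(63+24−2) = 62/85 = 0.7294.
Mean = 63/(63+24) = 63/87 = 0.7241.
Difference = 0.7241 − 0.7294 = -0.0053.

-0.0053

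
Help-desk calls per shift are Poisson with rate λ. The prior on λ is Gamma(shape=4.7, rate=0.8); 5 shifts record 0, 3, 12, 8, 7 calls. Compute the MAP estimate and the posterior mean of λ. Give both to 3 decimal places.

MAP estimate = 5.810, posterior mean = 5.983

Σ counts = 30. Posterior: Gamma(shape = 4.7+30 = 34.7, rate = 0.8+5 = 5.8).
Mode = (α−1)/β = 33.7/5.8 = 5.810.
Mean = α/β = 34.7/5.8 = 5.983.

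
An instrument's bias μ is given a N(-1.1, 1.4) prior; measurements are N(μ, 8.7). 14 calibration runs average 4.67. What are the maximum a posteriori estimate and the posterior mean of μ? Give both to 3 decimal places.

Posterior for μ is Normal. Precision-weighted mean: (1/1.4·-1.1 + 14/8.7·4.67) / (1/1.4 + 14/8.7) = 2.896.
A Normal posterior is symmetric, so mode = mean.

μ_MAP = 2.896, E[μ|data] = 2.896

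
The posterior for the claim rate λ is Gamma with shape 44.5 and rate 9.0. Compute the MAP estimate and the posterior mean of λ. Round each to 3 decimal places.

Mode = (α−1)/β = 43.5/9.0 = 4.833.
Mean = α/β = 44.5/9.0 = 4.944.

MAP estimate = 4.833, posterior mean = 4.944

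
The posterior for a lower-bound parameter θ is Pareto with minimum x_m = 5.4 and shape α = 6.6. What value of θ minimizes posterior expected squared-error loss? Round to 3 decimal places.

6.364

The Pareto density is strictly decreasing on [x_m, ∞), so the mode is x_m = 5.400.
Mean = α·x_m/(α−1) = 6.6·5.4/5.6 = 6.364.
Squared-error loss ⇒ the optimal estimator is the posterior mean.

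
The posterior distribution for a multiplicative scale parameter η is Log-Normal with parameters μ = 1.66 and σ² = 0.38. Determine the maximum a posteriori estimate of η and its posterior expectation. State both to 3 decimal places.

MAP: 3.597. Posterior mean: 6.360.

Mode = exp(μ − σ²) = exp(1.28) = 3.597.
Mean = exp(μ + σ²/2) = exp(1.850) = 6.360.
The mean is pulled above the mode by the posterior's right skew.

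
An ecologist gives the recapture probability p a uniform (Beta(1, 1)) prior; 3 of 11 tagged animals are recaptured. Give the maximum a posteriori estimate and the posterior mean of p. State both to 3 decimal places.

Posterior: Beta(1+3, 1+8) = Beta(4, 9).
Mode = (4−1)/(4+9−2) = 3/11 = 0.273.
With a flat prior the MAP equals the MLE, 3/11.
Mean = 4/(4+9) = 4/13 = 0.308.

maximum a posteriori estimate = 0.273, posterior mean = 0.308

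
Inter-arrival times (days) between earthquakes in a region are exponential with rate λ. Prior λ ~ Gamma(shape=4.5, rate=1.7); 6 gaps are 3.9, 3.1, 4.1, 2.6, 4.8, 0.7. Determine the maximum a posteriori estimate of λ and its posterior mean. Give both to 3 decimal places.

Σ times = 19.2. Posterior: Gamma(shape = 4.5+6 = 10.5, rate = 1.7+19.2 = 20.9).
Mode = (α−1)/β = 9.5/20.9 = 0.455.
Mean = α/β = 10.5/20.9 = 0.502.
Right-skewed posterior ⇒ mode < mean.

λ_MAP = 0.455, E[λ|data] = 0.502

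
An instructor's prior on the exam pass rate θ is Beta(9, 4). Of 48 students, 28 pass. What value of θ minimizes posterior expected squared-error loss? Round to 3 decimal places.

Posterior: Beta(9+28, 4+20) = Beta(37, 24).
Mode = (37−1)/(37+24−2) = 36/59 = 0.610.
Mean = 37/(37+24) = 37/61 = 0.607.
Squared-error loss ⇒ the optimal estimator is the posterior mean.

0.607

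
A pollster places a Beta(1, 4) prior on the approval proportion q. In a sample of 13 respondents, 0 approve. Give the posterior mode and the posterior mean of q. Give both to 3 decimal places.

q_MAP = 0.000, E[q|data] = 0.056

Posterior: Beta(1+0, 4+13) = Beta(1, 17).
Since α = 1 ≤ 1 and β > 1, the Beta density is monotone decreasing on [0,1]; the mode is at 0.
Mean = 1/(1+17) = 0.056.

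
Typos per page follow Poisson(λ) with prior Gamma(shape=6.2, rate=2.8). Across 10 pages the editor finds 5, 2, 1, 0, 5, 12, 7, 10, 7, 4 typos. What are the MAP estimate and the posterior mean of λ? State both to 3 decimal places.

MAP: 4.547. Posterior mean: 4.625.

Σ counts = 53. Posterior: Gamma(shape = 6.2+53 = 59.2, rate = 2.8+10 = 12.8).
Mode = (α−1)/β = 58.2/12.8 = 4.547.
Mean = α/β = 59.2/12.8 = 4.625.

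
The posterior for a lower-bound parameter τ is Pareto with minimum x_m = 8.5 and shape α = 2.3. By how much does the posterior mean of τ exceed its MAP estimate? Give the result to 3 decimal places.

6.538

The Pareto density is strictly decreasing on [x_m, ∞), so the mode is x_m = 8.500.
Mean = α·x_m/(α−1) = 2.3·8.5/1.3 = 15.038.
Difference = 15.038 − 8.500 = 6.538.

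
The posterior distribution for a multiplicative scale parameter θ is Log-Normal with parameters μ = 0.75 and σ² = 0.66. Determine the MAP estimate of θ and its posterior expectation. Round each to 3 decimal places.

Mode = exp(μ − σ²) = exp(0.09) = 1.094.
Mean = exp(μ + σ²/2) = exp(1.080) = 2.945.

MAP estimate = 1.094, posterior expectation = 2.945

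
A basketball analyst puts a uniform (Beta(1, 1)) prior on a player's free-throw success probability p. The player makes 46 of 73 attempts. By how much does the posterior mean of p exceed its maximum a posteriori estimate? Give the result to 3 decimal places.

-0.003

Posterior: Beta(1+46, 1+27) = Beta(47, 28).
Mode = (47−1)/(47+28−2) = 46/73 = 0.630.
With a flat prior the MAP equals the MLE, 46/73.
Mean = 47/(47+28) = 47/75 = 0.627.
Difference = 0.627 − 0.630 = -0.003.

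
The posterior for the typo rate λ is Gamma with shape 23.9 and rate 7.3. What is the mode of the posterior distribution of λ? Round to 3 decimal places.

Mode = (α−1)/β = 22.9/7.3 = 3.137.
Mean = α/β = 23.9/7.3 = 3.274.
This is the posterior mode — the MAP estimate.

3.137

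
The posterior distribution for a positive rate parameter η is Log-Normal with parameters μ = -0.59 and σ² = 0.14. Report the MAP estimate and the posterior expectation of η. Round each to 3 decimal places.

Mode = exp(μ − σ²) = exp(-0.73) = 0.482.
Mean = exp(μ + σ²/2) = exp(-0.520) = 0.595.

MAP: 0.482. Posterior mean: 0.595.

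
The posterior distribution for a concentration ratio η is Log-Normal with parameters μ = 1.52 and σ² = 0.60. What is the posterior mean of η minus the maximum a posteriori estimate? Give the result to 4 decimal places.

Mode = exp(μ − σ²) = exp(0.92) = 2.5093.
Mean = exp(μ + σ²/2) = exp(1.820) = 6.1719.
Difference = 6.1719 − 2.5093 = 3.6626.

3.6626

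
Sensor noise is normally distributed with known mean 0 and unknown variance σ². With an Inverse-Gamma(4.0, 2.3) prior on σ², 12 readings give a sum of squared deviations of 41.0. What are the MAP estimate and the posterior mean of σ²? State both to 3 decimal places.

MAP = 2.073, posterior mean = 2.533

Posterior: Inverse-Gamma(shape = 4.0+12/2 = 10.0, scale = 2.3+41.0/2 = 22.8).
Mode = β/(α+1) = 22.8/11.0 = 2.073.
Mean = β/(α−1) = 22.8/9.0 = 2.533.
Right-skewed posterior ⇒ mode < mean.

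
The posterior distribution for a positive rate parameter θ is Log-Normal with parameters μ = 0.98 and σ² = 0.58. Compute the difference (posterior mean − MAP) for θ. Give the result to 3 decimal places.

2.069

Mode = exp(μ − σ²) = exp(0.40) = 1.492.
Mean = exp(μ + σ²/2) = exp(1.270) = 3.561.
Difference = 3.561 − 1.492 = 2.069.
The mean is pulled above the mode by the posterior's right skew.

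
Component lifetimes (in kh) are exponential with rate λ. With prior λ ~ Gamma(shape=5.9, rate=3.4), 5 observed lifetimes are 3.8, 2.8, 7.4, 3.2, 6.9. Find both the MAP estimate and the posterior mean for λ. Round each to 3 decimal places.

Σ times = 24.1. Posterior: Gamma(shape = 5.9+5 = 10.9, rate = 3.4+24.1 = 27.5).
Mode = (α−1)/β = 9.9/27.5 = 0.360.
Mean = α/β = 10.9/27.5 = 0.396.

MAP: 0.360. Posterior mean: 0.396.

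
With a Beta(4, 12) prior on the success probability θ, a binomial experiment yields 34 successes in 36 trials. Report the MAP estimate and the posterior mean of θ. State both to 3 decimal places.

MAP estimate = 0.740, posterior mean = 0.731

Posterior: Beta(4+34, 12+2) = Beta(38, 14).
Mode = (38−1)/(38+14−2) = 37/50 = 0.740.
Mean = 38/(38+14) = 38/52 = 0.731.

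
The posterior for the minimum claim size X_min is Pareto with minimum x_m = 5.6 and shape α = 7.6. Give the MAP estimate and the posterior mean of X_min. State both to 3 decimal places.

The Pareto density is strictly decreasing on [x_m, ∞), so the mode is x_m = 5.600.
Mean = α·x_m/(α−1) = 7.6·5.6/6.6 = 6.448.
The mean is pulled above the mode by the posterior's right skew.

MAP = 5.600, posterior mean = 6.448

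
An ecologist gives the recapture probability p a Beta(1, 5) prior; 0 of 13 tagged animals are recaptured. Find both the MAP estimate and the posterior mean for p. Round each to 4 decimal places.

MAP: 0.0000. Posterior mean: 0.0526.

Posterior: Beta(1+0, 5+13) = Beta(1, 18).
Since α = 1 ≤ 1 and β > 1, the Beta density is monotone decreasing on [0,1]; the mode is at 0.
Mean = 1/(1+18) = 0.0526.
Mean > mode: the posterior has a right tail.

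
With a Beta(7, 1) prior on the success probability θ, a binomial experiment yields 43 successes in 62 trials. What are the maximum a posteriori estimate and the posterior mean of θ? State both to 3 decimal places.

Posterior: Beta(7+43, 1+19) = Beta(50, 20).
Mode = (50−1)/(50+20−2) = 49/68 = 0.721.
Mean = 50/(50+20) = 50/70 = 0.714.

maximum a posteriori estimate = 0.721, posterior mean = 0.714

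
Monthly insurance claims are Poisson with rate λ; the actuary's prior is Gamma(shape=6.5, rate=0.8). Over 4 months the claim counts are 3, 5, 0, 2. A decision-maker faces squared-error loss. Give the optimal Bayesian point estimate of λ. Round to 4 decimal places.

3.4375

Σ counts = 10. Posterior: Gamma(shape = 6.5+10 = 16.5, rate = 0.8+4 = 4.8).
Mode = (α−1)/β = 15.5/4.8 = 3.2292.
Mean = α/β = 16.5/4.8 = 3.4375.
Squared-error loss ⇒ the optimal estimator is the posterior mean.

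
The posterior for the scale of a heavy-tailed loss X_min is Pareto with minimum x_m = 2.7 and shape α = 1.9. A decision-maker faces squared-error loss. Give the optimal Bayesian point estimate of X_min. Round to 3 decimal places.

The Pareto density is strictly decreasing on [x_m, ∞), so the mode is x_m = 2.700.
Mean = α·x_m/(α−1) = 1.9·2.7/0.9 = 5.700.
Squared-error loss ⇒ the optimal estimator is the posterior mean.

5.700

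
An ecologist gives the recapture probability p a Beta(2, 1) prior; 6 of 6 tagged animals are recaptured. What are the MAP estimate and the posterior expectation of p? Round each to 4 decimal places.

MAP: 1.0000. Posterior mean: 0.8889.

Posterior: Beta(2+6, 1+0) = Beta(8, 1).
Since β = 1 ≤ 1 and α > 1, the Beta density is monotone increasing on [0,1]; the mode is at 1.
Mean = 8/(8+1) = 0.8889.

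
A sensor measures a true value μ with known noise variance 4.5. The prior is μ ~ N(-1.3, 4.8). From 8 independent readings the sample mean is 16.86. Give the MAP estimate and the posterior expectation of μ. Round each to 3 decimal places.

MAP estimate = 14.955, posterior expectation = 14.955

Posterior for μ is Normal. Precision-weighted mean: (1/4.8·-1.3 + 8/4.5·16.86) / (1/4.8 + 8/4.5) = 14.955.
A Normal posterior is symmetric, so mode = mean.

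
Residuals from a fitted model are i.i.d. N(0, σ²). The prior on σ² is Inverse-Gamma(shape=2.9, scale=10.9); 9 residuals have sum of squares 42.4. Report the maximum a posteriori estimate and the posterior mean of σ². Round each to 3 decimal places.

Posterior: Inverse-Gamma(shape = 2.9+9/2 = 7.4, scale = 10.9+42.4/2 = 32.1).
Mode = β/(α+1) = 32.1/8.4 = 3.821.
Mean = β/(α−1) = 32.1/6.4 = 5.016.
Mean > mode: the posterior has a right tail.

maximum a posteriori estimate = 3.821, posterior mean = 5.016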